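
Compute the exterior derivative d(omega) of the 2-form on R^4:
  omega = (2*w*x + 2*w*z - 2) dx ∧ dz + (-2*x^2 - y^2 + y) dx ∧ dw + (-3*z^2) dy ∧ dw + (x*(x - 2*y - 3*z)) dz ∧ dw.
d(omega) = (4*x - 2*y - z) dx ∧ dz ∧ dw + (2*y - 1) dx ∧ dy ∧ dw + (-2*x + 6*z) dy ∧ dz ∧ dw

For a 2-form omega = sum_{i<j} g_{ij} dx_i ∧ dx_j, the exterior derivative is
  d(omega) = sum_{i<j} d(g_{ij}) ∧ dx_i ∧ dx_j = sum_{i<j, k} (∂g_{ij}/∂x_k) dx_k ∧ dx_i ∧ dx_j.
Expand each term, using dx_k ∧ dx_i ∧ dx_j = sgn(permutation) dx_{(a)} ∧ dx_{(b)} ∧ dx_{(c)} with (a < b < c) sorted:
  d(2*w*x + 2*w*z - 2) includes (∂/∂w)(2*w*x + 2*w*z - 2) dw = (2*x + 2*z) dw, which multiplied by dx ∧ dz gives (2*x + 2*z) dx ∧ dz ∧ dw
  d(-2*x^2 - y^2 + y) includes (∂/∂y)(-2*x^2 - y^2 + y) dy = (1 - 2*y) dy, which multiplied by dx ∧ dw gives (2*y - 1) dx ∧ dy ∧ dw
  d(-3*z^2) includes (∂/∂z)(-3*z^2) dz = (-6*z) dz, which multiplied by dy ∧ dw gives (6*z) dy ∧ dz ∧ dw
  d(x*(x - 2*y - 3*z)) includes (∂/∂x)(x*(x - 2*y - 3*z)) dx = (2*x - 2*y - 3*z) dx, which multiplied by dz ∧ dw gives (2*x - 2*y - 3*z) dx ∧ dz ∧ dw
  d(x*(x - 2*y - 3*z)) includes (∂/∂y)(x*(x - 2*y - 3*z)) dy = (-2*x) dy, which multiplied by dz ∧ dw gives (-2*x) dy ∧ dz ∧ dw
Collecting like 3-forms: d(omega) = (4*x - 2*y - z) dx ∧ dz ∧ dw + (2*y - 1) dx ∧ dy ∧ dw + (-2*x + 6*z) dy ∧ dz ∧ dw.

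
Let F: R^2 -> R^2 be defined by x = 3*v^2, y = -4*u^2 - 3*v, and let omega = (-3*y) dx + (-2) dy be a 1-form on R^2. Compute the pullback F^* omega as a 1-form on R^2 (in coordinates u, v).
F^* omega = (16*u) du + (72*u^2*v + 54*v^2 + 6) dv

Using F^*(f dg) = (f ∘ F) d(g ∘ F), substitute each coordinate x_i by F_i(u, v) in f_i, and replace dx_i by d F_i = (∂F_i/∂u) du + (∂F_i/∂v) dv.
  For the x component: f_1(F) = 12*u^2 + 9*v; d F_1 = (0) du + (6*v) dv
  For the y component: f_2(F) = -2; d F_2 = (-8*u) du + (-3) dv
Combining and collecting du, dv coefficients:
  coeff of du: 16*u
  coeff of dv: 72*u^2*v + 54*v^2 + 6
F^* omega = (16*u) du + (72*u^2*v + 54*v^2 + 6) dv.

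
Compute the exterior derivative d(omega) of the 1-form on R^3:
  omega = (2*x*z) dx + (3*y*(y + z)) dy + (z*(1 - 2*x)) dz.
d(omega) = (-2*x - 2*z) dx ∧ dz + (-3*y) dy ∧ dz

For a 1-form omega = sum_i f_i dx_i, the exterior derivative is
  d(omega) = sum_{i < j} (∂f_j/∂x_i - ∂f_i/∂x_j) dx_i ∧ dx_j.
  coefficient of dx ∧ dz: ∂f_3/∂x - ∂f_1/∂z = ∂(z*(1 - 2*x))/∂x - ∂(2*x*z)/∂z = -2*x - 2*z
  coefficient of dy ∧ dz: ∂f_3/∂y - ∂f_2/∂z = ∂(z*(1 - 2*x))/∂y - ∂(3*y*(y + z))/∂z = -3*y
Assembling: d(omega) = (-2*x - 2*z) dx ∧ dz + (-3*y) dy ∧ dz.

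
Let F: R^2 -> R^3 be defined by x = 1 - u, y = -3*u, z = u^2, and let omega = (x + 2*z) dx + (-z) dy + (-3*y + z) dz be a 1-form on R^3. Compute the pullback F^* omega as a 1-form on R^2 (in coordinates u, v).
F^* omega = (2*u^3 + 19*u^2 + u - 1) du

Using F^*(f dg) = (f ∘ F) d(g ∘ F), substitute each coordinate x_i by F_i(u, v) in f_i, and replace dx_i by d F_i = (∂F_i/∂u) du + (∂F_i/∂v) dv.
  For the x component: f_1(F) = 2*u^2 - u + 1; d F_1 = (-1) du + (0) dv
  For the y component: f_2(F) = -u^2; d F_2 = (-3) du + (0) dv
  For the z component: f_3(F) = u*(u + 9); d F_3 = (2*u) du + (0) dv
Combining and collecting du, dv coefficients:
  coeff of du: 2*u^3 + 19*u^2 + u - 1
  coeff of dv: 0
F^* omega = (2*u^3 + 19*u^2 + u - 1) du.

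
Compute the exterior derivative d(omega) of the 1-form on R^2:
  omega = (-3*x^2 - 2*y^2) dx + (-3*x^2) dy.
d(omega) = (-6*x + 4*y) dx ∧ dy

For a 1-form omega = sum_i f_i dx_i, the exterior derivative is
  d(omega) = sum_{i < j} (∂f_j/∂x_i - ∂f_i/∂x_j) dx_i ∧ dx_j.
  coefficient of dx ∧ dy: ∂f_2/∂x - ∂f_1/∂y = ∂(-3*x^2)/∂x - ∂(-3*x^2 - 2*y^2)/∂y = -6*x + 4*y
Assembling: d(omega) = (-6*x + 4*y) dx ∧ dy.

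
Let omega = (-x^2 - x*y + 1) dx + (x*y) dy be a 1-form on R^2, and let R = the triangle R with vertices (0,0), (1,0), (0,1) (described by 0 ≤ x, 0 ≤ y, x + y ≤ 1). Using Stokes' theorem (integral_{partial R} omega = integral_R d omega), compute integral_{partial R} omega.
integral_(partial R) omega = 1/3

Stokes: integral_partial_R omega = integral_R d omega with d omega = (∂Q/∂x - ∂P/∂y) dx ∧ dy.
  ∂Q/∂x = y
  ∂P/∂y = -x
  integrand = ∂Q/∂x - ∂P/∂y = x + y.
Integrating over R: integral_0^1 integral_0^{1-x} (x + y) dy dx = 1/3.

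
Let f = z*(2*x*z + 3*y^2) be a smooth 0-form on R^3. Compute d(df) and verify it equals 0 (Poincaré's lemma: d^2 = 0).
d(df) = 0

Step 1: df = sum_i (∂f/∂x_i) dx_i = (2*z^2) dx + (6*y*z) dy + (4*x*z + 3*y^2) dz.
Step 2: Apply d again. Using the 1-form formula, the coefficient of dx ∧ dy in d(df) is ∂^2 f/∂x ∂y - ∂^2 f/∂y ∂x = (0) - (0) = 0 (equality of mixed partials for smooth f).
Similarly for dx ∧ dz and dy ∧ dz — all coefficients vanish. So d(df) = 0.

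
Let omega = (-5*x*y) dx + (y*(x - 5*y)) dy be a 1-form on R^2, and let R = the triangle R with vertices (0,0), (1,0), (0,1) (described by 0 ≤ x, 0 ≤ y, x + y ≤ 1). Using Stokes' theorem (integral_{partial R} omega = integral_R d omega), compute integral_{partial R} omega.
integral_(partial R) omega = 1

Stokes: integral_partial_R omega = integral_R d omega with d omega = (∂Q/∂x - ∂P/∂y) dx ∧ dy.
  ∂Q/∂x = y
  ∂P/∂y = -5*x
  integrand = ∂Q/∂x - ∂P/∂y = 5*x + y.
Integrating over R: integral_0^1 integral_0^{1-x} (5*x + y) dy dx = 1.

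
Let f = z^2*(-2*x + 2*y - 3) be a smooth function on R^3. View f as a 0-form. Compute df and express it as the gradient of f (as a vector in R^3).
df = (-2*z^2) dx + (2*z^2) dy + (2*z*(-2*x + 2*y - 3)) dz; grad f = (-2*z^2, 2*z^2, 2*z*(-2*x + 2*y - 3))

For a 0-form f, d f = (∂f/∂x) dx + (∂f/∂y) dy + (∂f/∂z) dz. The components of the vector representation are exactly the entries of grad f in Cartesian coordinates:
  ∂f/∂x = -2*z^2
  ∂f/∂y = 2*z^2
  ∂f/∂z = 2*z*(-2*x + 2*y - 3).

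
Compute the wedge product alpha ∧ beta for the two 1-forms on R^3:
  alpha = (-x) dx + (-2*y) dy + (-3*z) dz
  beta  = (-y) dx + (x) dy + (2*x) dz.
alpha ∧ beta = (-x^2 - 2*y^2) dx ∧ dy + (-2*x^2 - 3*y*z) dx ∧ dz + (x*(-4*y + 3*z)) dy ∧ dz

Distribute the wedge, using dx_i ∧ dx_j = -dx_j ∧ dx_i and dx_i ∧ dx_i = 0. For each pair (i, j) with i < j, the coefficient of dx_i ∧ dx_j in alpha ∧ beta is (alpha_i * beta_j - alpha_j * beta_i). Collecting: alpha ∧ beta = (-x^2 - 2*y^2) dx ∧ dy + (-2*x^2 - 3*y*z) dx ∧ dz + (x*(-4*y + 3*z)) dy ∧ dz.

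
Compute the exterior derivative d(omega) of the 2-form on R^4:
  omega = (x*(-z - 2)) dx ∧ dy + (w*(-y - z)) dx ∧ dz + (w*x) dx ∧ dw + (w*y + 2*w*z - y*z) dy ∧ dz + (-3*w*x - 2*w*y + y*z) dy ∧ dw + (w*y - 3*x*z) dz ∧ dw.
d(omega) = (w - x) dx ∧ dy ∧ dz + (-y - 4*z) dx ∧ dz ∧ dw + (w + 2*z) dy ∧ dz ∧ dw + (-3*w) dx ∧ dy ∧ dw

For a 2-form omega = sum_{i<j} g_{ij} dx_i ∧ dx_j, the exterior derivative is
  d(omega) = sum_{i<j} d(g_{ij}) ∧ dx_i ∧ dx_j = sum_{i<j, k} (∂g_{ij}/∂x_k) dx_k ∧ dx_i ∧ dx_j.
Expand each term, using dx_k ∧ dx_i ∧ dx_j = sgn(permutation) dx_{(a)} ∧ dx_{(b)} ∧ dx_{(c)} with (a < b < c) sorted:
  d(x*(-z - 2)) includes (∂/∂z)(x*(-z - 2)) dz = (-x) dz, which multiplied by dx ∧ dy gives (-x) dx ∧ dy ∧ dz
  d(w*(-y - z)) includes (∂/∂y)(w*(-y - z)) dy = (-w) dy, which multiplied by dx ∧ dz gives (w) dx ∧ dy ∧ dz
  d(w*(-y - z)) includes (∂/∂w)(w*(-y - z)) dw = (-y - z) dw, which multiplied by dx ∧ dz gives (-y - z) dx ∧ dz ∧ dw
  d(w*y + 2*w*z - y*z) includes (∂/∂w)(w*y + 2*w*z - y*z) dw = (y + 2*z) dw, which multiplied by dy ∧ dz gives (y + 2*z) dy ∧ dz ∧ dw
  d(-3*w*x - 2*w*y + y*z) includes (∂/∂x)(-3*w*x - 2*w*y + y*z) dx = (-3*w) dx, which multiplied by dy ∧ dw gives (-3*w) dx ∧ dy ∧ dw
  d(-3*w*x - 2*w*y + y*z) includes (∂/∂z)(-3*w*x - 2*w*y + y*z) dz = (y) dz, which multiplied by dy ∧ dw gives (-y) dy ∧ dz ∧ dw
  d(w*y - 3*x*z) includes (∂/∂x)(w*y - 3*x*z) dx = (-3*z) dx, which multiplied by dz ∧ dw gives (-3*z) dx ∧ dz ∧ dw
  d(w*y - 3*x*z) includes (∂/∂y)(w*y - 3*x*z) dy = (w) dy, which multiplied by dz ∧ dw gives (w) dy ∧ dz ∧ dw
Collecting like 3-forms: d(omega) = (w - x) dx ∧ dy ∧ dz + (-y - 4*z) dx ∧ dz ∧ dw + (w + 2*z) dy ∧ dz ∧ dw + (-3*w) dx ∧ dy ∧ dw.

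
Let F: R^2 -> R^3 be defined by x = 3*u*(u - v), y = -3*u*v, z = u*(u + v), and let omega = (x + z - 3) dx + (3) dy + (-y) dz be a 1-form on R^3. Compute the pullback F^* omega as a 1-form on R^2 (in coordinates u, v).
F^* omega = (3*u*(8*u^2 - 6*u*v + 3*v^2 - 6)) du + (u^2*(-12*u + 9*v)) dv

Using F^*(f dg) = (f ∘ F) d(g ∘ F), substitute each coordinate x_i by F_i(u, v) in f_i, and replace dx_i by d F_i = (∂F_i/∂u) du + (∂F_i/∂v) dv.
  For the x component: f_1(F) = 4*u^2 - 2*u*v - 3; d F_1 = (6*u - 3*v) du + (-3*u) dv
  For the y component: f_2(F) = 3; d F_2 = (-3*v) du + (-3*u) dv
  For the z component: f_3(F) = 3*u*v; d F_3 = (2*u + v) du + (u) dv
Combining and collecting du, dv coefficients:
  coeff of du: 3*u*(8*u^2 - 6*u*v + 3*v^2 - 6)
  coeff of dv: u^2*(-12*u + 9*v)
F^* omega = (3*u*(8*u^2 - 6*u*v + 3*v^2 - 6)) du + (u^2*(-12*u + 9*v)) dv.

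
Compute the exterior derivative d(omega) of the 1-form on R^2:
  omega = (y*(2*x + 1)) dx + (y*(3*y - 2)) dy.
d(omega) = (-2*x - 1) dx ∧ dy

For a 1-form omega = sum_i f_i dx_i, the exterior derivative is
  d(omega) = sum_{i < j} (∂f_j/∂x_i - ∂f_i/∂x_j) dx_i ∧ dx_j.
  coefficient of dx ∧ dy: ∂f_2/∂x - ∂f_1/∂y = ∂(y*(3*y - 2))/∂x - ∂(y*(2*x + 1))/∂y = -2*x - 1
Assembling: d(omega) = (-2*x - 1) dx ∧ dy.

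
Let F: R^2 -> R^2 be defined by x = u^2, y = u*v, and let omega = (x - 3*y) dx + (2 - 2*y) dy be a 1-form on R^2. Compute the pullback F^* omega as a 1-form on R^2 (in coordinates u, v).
F^* omega = (2*u^3 - 6*u^2*v - 2*u*v^2 + 2*v) du + (2*u*(-u*v + 1)) dv

Using F^*(f dg) = (f ∘ F) d(g ∘ F), substitute each coordinate x_i by F_i(u, v) in f_i, and replace dx_i by d F_i = (∂F_i/∂u) du + (∂F_i/∂v) dv.
  For the x component: f_1(F) = u*(u - 3*v); d F_1 = (2*u) du + (0) dv
  For the y component: f_2(F) = -2*u*v + 2; d F_2 = (v) du + (u) dv
Combining and collecting du, dv coefficients:
  coeff of du: 2*u^3 - 6*u^2*v - 2*u*v^2 + 2*v
  coeff of dv: 2*u*(-u*v + 1)
F^* omega = (2*u^3 - 6*u^2*v - 2*u*v^2 + 2*v) du + (2*u*(-u*v + 1)) dv.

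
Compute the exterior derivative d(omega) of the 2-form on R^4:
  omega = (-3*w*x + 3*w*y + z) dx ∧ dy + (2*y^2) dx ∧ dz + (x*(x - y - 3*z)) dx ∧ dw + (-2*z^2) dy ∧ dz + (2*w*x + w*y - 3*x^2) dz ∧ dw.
d(omega) = (1 - 4*y) dx ∧ dy ∧ dz + (-2*x + 3*y) dx ∧ dy ∧ dw + (2*w - 3*x) dx ∧ dz ∧ dw + (w) dy ∧ dz ∧ dw

For a 2-form omega = sum_{i<j} g_{ij} dx_i ∧ dx_j, the exterior derivative is
  d(omega) = sum_{i<j} d(g_{ij}) ∧ dx_i ∧ dx_j = sum_{i<j, k} (∂g_{ij}/∂x_k) dx_k ∧ dx_i ∧ dx_j.
Expand each term, using dx_k ∧ dx_i ∧ dx_j = sgn(permutation) dx_{(a)} ∧ dx_{(b)} ∧ dx_{(c)} with (a < b < c) sorted:
  d(-3*w*x + 3*w*y + z) includes (∂/∂z)(-3*w*x + 3*w*y + z) dz = (1) dz, which multiplied by dx ∧ dy gives (1) dx ∧ dy ∧ dz
  d(-3*w*x + 3*w*y + z) includes (∂/∂w)(-3*w*x + 3*w*y + z) dw = (-3*x + 3*y) dw, which multiplied by dx ∧ dy gives (-3*x + 3*y) dx ∧ dy ∧ dw
  d(2*y^2) includes (∂/∂y)(2*y^2) dy = (4*y) dy, which multiplied by dx ∧ dz gives (-4*y) dx ∧ dy ∧ dz
  d(x*(x - y - 3*z)) includes (∂/∂y)(x*(x - y - 3*z)) dy = (-x) dy, which multiplied by dx ∧ dw gives (x) dx ∧ dy ∧ dw
  d(x*(x - y - 3*z)) includes (∂/∂z)(x*(x - y - 3*z)) dz = (-3*x) dz, which multiplied by dx ∧ dw gives (3*x) dx ∧ dz ∧ dw
  d(2*w*x + w*y - 3*x^2) includes (∂/∂x)(2*w*x + w*y - 3*x^2) dx = (2*w - 6*x) dx, which multiplied by dz ∧ dw gives (2*w - 6*x) dx ∧ dz ∧ dw
  d(2*w*x + w*y - 3*x^2) includes (∂/∂y)(2*w*x + w*y - 3*x^2) dy = (w) dy, which multiplied by dz ∧ dw gives (w) dy ∧ dz ∧ dw
Collecting like 3-forms: d(omega) = (1 - 4*y) dx ∧ dy ∧ dz + (-2*x + 3*y) dx ∧ dy ∧ dw + (2*w - 3*x) dx ∧ dz ∧ dw + (w) dy ∧ dz ∧ dw.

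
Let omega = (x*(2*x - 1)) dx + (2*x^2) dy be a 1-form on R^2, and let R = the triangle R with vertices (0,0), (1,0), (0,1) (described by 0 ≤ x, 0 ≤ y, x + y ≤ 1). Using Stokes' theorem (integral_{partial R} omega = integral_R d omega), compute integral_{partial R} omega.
integral_(partial R) omega = 2/3

Stokes: integral_partial_R omega = integral_R d omega with d omega = (∂Q/∂x - ∂P/∂y) dx ∧ dy.
  ∂Q/∂x = 4*x
  ∂P/∂y = 0
  integrand = ∂Q/∂x - ∂P/∂y = 4*x.
Integrating over R: integral_0^1 integral_0^{1-x} (4*x) dy dx = 2/3.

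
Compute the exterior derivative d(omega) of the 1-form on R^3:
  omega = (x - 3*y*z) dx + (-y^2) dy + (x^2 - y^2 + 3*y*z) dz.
d(omega) = (3*z) dx ∧ dy + (2*x + 3*y) dx ∧ dz + (-2*y + 3*z) dy ∧ dz

For a 1-form omega = sum_i f_i dx_i, the exterior derivative is
  d(omega) = sum_{i < j} (∂f_j/∂x_i - ∂f_i/∂x_j) dx_i ∧ dx_j.
  coefficient of dx ∧ dy: ∂f_2/∂x - ∂f_1/∂y = ∂(-y^2)/∂x - ∂(x - 3*y*z)/∂y = 3*z
  coefficient of dx ∧ dz: ∂f_3/∂x - ∂f_1/∂z = ∂(x^2 - y^2 + 3*y*z)/∂x - ∂(x - 3*y*z)/∂z = 2*x + 3*y
  coefficient of dy ∧ dz: ∂f_3/∂y - ∂f_2/∂z = ∂(x^2 - y^2 + 3*y*z)/∂y - ∂(-y^2)/∂z = -2*y + 3*z
Assembling: d(omega) = (3*z) dx ∧ dy + (2*x + 3*y) dx ∧ dz + (-2*y + 3*z) dy ∧ dz.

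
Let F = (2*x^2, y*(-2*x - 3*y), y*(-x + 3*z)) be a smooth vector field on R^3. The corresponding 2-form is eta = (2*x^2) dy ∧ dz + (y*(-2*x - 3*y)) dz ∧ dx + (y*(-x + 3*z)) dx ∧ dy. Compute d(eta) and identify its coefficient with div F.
d(eta) = (2*x - 3*y) dx ∧ dy ∧ dz; div F = 2*x - 3*y

For a 2-form in R^3 of the form above, applying d gives a 3-form with coefficient ∂P/∂x + ∂Q/∂y + ∂R/∂z:
  ∂P/∂x = 4*x
  ∂Q/∂y = -2*x - 6*y
  ∂R/∂z = 3*y
Sum = 2*x - 3*y, which is exactly div F.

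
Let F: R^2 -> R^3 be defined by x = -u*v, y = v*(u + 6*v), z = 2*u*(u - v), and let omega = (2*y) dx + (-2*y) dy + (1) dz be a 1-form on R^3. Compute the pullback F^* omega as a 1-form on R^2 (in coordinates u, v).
F^* omega = (-4*u*v^2 + 4*u - 24*v^3 - 2*v) du + (-4*u^2*v - 48*u*v^2 - 2*u - 144*v^3) dv

Using F^*(f dg) = (f ∘ F) d(g ∘ F), substitute each coordinate x_i by F_i(u, v) in f_i, and replace dx_i by d F_i = (∂F_i/∂u) du + (∂F_i/∂v) dv.
  For the x component: f_1(F) = 2*v*(u + 6*v); d F_1 = (-v) du + (-u) dv
  For the y component: f_2(F) = 2*v*(-u - 6*v); d F_2 = (v) du + (u + 12*v) dv
  For the z component: f_3(F) = 1; d F_3 = (4*u - 2*v) du + (-2*u) dv
Combining and collecting du, dv coefficients:
  coeff of du: -4*u*v^2 + 4*u - 24*v^3 - 2*v
  coeff of dv: -4*u^2*v - 48*u*v^2 - 2*u - 144*v^3
F^* omega = (-4*u*v^2 + 4*u - 24*v^3 - 2*v) du + (-4*u^2*v - 48*u*v^2 - 2*u - 144*v^3) dv.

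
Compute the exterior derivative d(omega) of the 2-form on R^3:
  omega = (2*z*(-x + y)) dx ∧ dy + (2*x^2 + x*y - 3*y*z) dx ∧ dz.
d(omega) = (-3*x + 2*y + 3*z) dx ∧ dy ∧ dz

For a 2-form omega = sum_{i<j} g_{ij} dx_i ∧ dx_j, the exterior derivative is
  d(omega) = sum_{i<j} d(g_{ij}) ∧ dx_i ∧ dx_j = sum_{i<j, k} (∂g_{ij}/∂x_k) dx_k ∧ dx_i ∧ dx_j.
Expand each term, using dx_k ∧ dx_i ∧ dx_j = sgn(permutation) dx_{(a)} ∧ dx_{(b)} ∧ dx_{(c)} with (a < b < c) sorted:
  d(2*z*(-x + y)) includes (∂/∂z)(2*z*(-x + y)) dz = (-2*x + 2*y) dz, which multiplied by dx ∧ dy gives (-2*x + 2*y) dx ∧ dy ∧ dz
  d(2*x^2 + x*y - 3*y*z) includes (∂/∂y)(2*x^2 + x*y - 3*y*z) dy = (x - 3*z) dy, which multiplied by dx ∧ dz gives (-x + 3*z) dx ∧ dy ∧ dz
Collecting like 3-forms: d(omega) = (-3*x + 2*y + 3*z) dx ∧ dy ∧ dz.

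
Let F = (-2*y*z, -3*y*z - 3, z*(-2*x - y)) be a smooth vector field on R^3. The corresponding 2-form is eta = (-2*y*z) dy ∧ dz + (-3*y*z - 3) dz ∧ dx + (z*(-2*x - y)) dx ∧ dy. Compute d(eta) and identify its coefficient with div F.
d(eta) = (-2*x - y - 3*z) dx ∧ dy ∧ dz; div F = -2*x - y - 3*z

For a 2-form in R^3 of the form above, applying d gives a 3-form with coefficient ∂P/∂x + ∂Q/∂y + ∂R/∂z:
  ∂P/∂x = 0
  ∂Q/∂y = -3*z
  ∂R/∂z = -2*x - y
Sum = -2*x - y - 3*z, which is exactly div F.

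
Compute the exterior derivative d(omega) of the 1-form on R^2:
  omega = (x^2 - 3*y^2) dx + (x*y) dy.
d(omega) = (7*y) dx ∧ dy

For a 1-form omega = sum_i f_i dx_i, the exterior derivative is
  d(omega) = sum_{i < j} (∂f_j/∂x_i - ∂f_i/∂x_j) dx_i ∧ dx_j.
  coefficient of dx ∧ dy: ∂f_2/∂x - ∂f_1/∂y = ∂(x*y)/∂x - ∂(x^2 - 3*y^2)/∂y = 7*y
Assembling: d(omega) = (7*y) dx ∧ dy.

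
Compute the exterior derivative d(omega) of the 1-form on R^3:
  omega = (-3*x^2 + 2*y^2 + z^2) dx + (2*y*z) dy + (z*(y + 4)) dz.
d(omega) = (-4*y) dx ∧ dy + (-2*z) dx ∧ dz + (-2*y + z) dy ∧ dz

For a 1-form omega = sum_i f_i dx_i, the exterior derivative is
  d(omega) = sum_{i < j} (∂f_j/∂x_i - ∂f_i/∂x_j) dx_i ∧ dx_j.
  coefficient of dx ∧ dy: ∂f_2/∂x - ∂f_1/∂y = ∂(2*y*z)/∂x - ∂(-3*x^2 + 2*y^2 + z^2)/∂y = -4*y
  coefficient of dx ∧ dz: ∂f_3/∂x - ∂f_1/∂z = ∂(z*(y + 4))/∂x - ∂(-3*x^2 + 2*y^2 + z^2)/∂z = -2*z
  coefficient of dy ∧ dz: ∂f_3/∂y - ∂f_2/∂z = ∂(z*(y + 4))/∂y - ∂(2*y*z)/∂z = -2*y + z
Assembling: d(omega) = (-4*y) dx ∧ dy + (-2*z) dx ∧ dz + (-2*y + z) dy ∧ dz.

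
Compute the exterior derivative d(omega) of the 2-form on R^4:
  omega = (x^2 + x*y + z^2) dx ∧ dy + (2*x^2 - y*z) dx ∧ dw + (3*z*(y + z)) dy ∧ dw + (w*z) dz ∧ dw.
d(omega) = (2*z) dx ∧ dy ∧ dz + (z) dx ∧ dy ∧ dw + (y) dx ∧ dz ∧ dw + (-3*y - 6*z) dy ∧ dz ∧ dw

For a 2-form omega = sum_{i<j} g_{ij} dx_i ∧ dx_j, the exterior derivative is
  d(omega) = sum_{i<j} d(g_{ij}) ∧ dx_i ∧ dx_j = sum_{i<j, k} (∂g_{ij}/∂x_k) dx_k ∧ dx_i ∧ dx_j.
Expand each term, using dx_k ∧ dx_i ∧ dx_j = sgn(permutation) dx_{(a)} ∧ dx_{(b)} ∧ dx_{(c)} with (a < b < c) sorted:
  d(x^2 + x*y + z^2) includes (∂/∂z)(x^2 + x*y + z^2) dz = (2*z) dz, which multiplied by dx ∧ dy gives (2*z) dx ∧ dy ∧ dz
  d(2*x^2 - y*z) includes (∂/∂y)(2*x^2 - y*z) dy = (-z) dy, which multiplied by dx ∧ dw gives (z) dx ∧ dy ∧ dw
  d(2*x^2 - y*z) includes (∂/∂z)(2*x^2 - y*z) dz = (-y) dz, which multiplied by dx ∧ dw gives (y) dx ∧ dz ∧ dw
  d(3*z*(y + z)) includes (∂/∂z)(3*z*(y + z)) dz = (3*y + 6*z) dz, which multiplied by dy ∧ dw gives (-3*y - 6*z) dy ∧ dz ∧ dw
Collecting like 3-forms: d(omega) = (2*z) dx ∧ dy ∧ dz + (z) dx ∧ dy ∧ dw + (y) dx ∧ dz ∧ dw + (-3*y - 6*z) dy ∧ dz ∧ dw.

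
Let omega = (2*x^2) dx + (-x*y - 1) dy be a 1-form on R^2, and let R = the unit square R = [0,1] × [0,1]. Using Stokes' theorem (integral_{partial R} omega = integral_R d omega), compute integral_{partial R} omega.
integral_(partial R) omega = -1/2

Stokes: integral_partial_R omega = integral_R d omega with d omega = (∂Q/∂x - ∂P/∂y) dx ∧ dy.
  ∂Q/∂x = -y
  ∂P/∂y = 0
  integrand = ∂Q/∂x - ∂P/∂y = -y.
Integrating over R: integral_0^1 integral_0^1 (-y) dx dy = -1/2.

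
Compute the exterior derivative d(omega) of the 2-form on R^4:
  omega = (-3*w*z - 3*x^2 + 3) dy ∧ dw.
d(omega) = (-6*x) dx ∧ dy ∧ dw + (3*w) dy ∧ dz ∧ dw

For a 2-form omega = sum_{i<j} g_{ij} dx_i ∧ dx_j, the exterior derivative is
  d(omega) = sum_{i<j} d(g_{ij}) ∧ dx_i ∧ dx_j = sum_{i<j, k} (∂g_{ij}/∂x_k) dx_k ∧ dx_i ∧ dx_j.
Expand each term, using dx_k ∧ dx_i ∧ dx_j = sgn(permutation) dx_{(a)} ∧ dx_{(b)} ∧ dx_{(c)} with (a < b < c) sorted:
  d(-3*w*z - 3*x^2 + 3) includes (∂/∂x)(-3*w*z - 3*x^2 + 3) dx = (-6*x) dx, which multiplied by dy ∧ dw gives (-6*x) dx ∧ dy ∧ dw
  d(-3*w*z - 3*x^2 + 3) includes (∂/∂z)(-3*w*z - 3*x^2 + 3) dz = (-3*w) dz, which multiplied by dy ∧ dw gives (3*w) dy ∧ dz ∧ dw
Collecting like 3-forms: d(omega) = (-6*x) dx ∧ dy ∧ dw + (3*w) dy ∧ dz ∧ dw.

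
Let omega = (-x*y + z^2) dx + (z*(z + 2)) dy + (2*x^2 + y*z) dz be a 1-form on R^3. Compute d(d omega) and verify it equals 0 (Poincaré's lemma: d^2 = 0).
d(d omega) = 0

Step 1: d omega = sum_{i<j} (∂f_j/∂x_i - ∂f_i/∂x_j) dx_i ∧ dx_j:
  coeff of dx ∧ dy: x
  coeff of dx ∧ dz: 4*x - 2*z
  coeff of dy ∧ dz: -z - 2
Step 2: Apply d again to each 2-form coefficient. The only possible 3-form in R^3 is dx ∧ dy ∧ dz, with coefficient
  ∂(coeff of dy∧dz)/∂x - ∂(coeff of dx∧dz)/∂y + ∂(coeff of dx∧dy)/∂z
  = ∂/∂x (-z - 2) - ∂/∂y (4*x - 2*z) + ∂/∂z (x).
Each of these terms simplifies to sums of mixed partials that cancel in pairs. The result is 0 (by equality of mixed partials for smooth functions — Schwarz / Clairaut).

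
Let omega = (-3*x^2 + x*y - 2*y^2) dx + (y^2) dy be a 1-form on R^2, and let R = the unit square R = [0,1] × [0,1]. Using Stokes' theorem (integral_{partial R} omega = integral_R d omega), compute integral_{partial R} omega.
integral_(partial R) omega = 3/2

Stokes: integral_partial_R omega = integral_R d omega with d omega = (∂Q/∂x - ∂P/∂y) dx ∧ dy.
  ∂Q/∂x = 0
  ∂P/∂y = x - 4*y
  integrand = ∂Q/∂x - ∂P/∂y = -x + 4*y.
Integrating over R: integral_0^1 integral_0^1 (-x + 4*y) dx dy = 3/2.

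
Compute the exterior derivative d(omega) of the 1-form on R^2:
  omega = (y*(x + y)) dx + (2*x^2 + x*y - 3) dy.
d(omega) = (3*x - y) dx ∧ dy

For a 1-form omega = sum_i f_i dx_i, the exterior derivative is
  d(omega) = sum_{i < j} (∂f_j/∂x_i - ∂f_i/∂x_j) dx_i ∧ dx_j.
  coefficient of dx ∧ dy: ∂f_2/∂x - ∂f_1/∂y = ∂(2*x^2 + x*y - 3)/∂x - ∂(y*(x + y))/∂y = 3*x - y
Assembling: d(omega) = (3*x - y) dx ∧ dy.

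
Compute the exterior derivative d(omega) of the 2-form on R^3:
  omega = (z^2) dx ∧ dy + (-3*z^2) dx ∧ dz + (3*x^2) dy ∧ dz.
d(omega) = (6*x + 2*z) dx ∧ dy ∧ dz

For a 2-form omega = sum_{i<j} g_{ij} dx_i ∧ dx_j, the exterior derivative is
  d(omega) = sum_{i<j} d(g_{ij}) ∧ dx_i ∧ dx_j = sum_{i<j, k} (∂g_{ij}/∂x_k) dx_k ∧ dx_i ∧ dx_j.
Expand each term, using dx_k ∧ dx_i ∧ dx_j = sgn(permutation) dx_{(a)} ∧ dx_{(b)} ∧ dx_{(c)} with (a < b < c) sorted:
  d(z^2) includes (∂/∂z)(z^2) dz = (2*z) dz, which multiplied by dx ∧ dy gives (2*z) dx ∧ dy ∧ dz
  d(3*x^2) includes (∂/∂x)(3*x^2) dx = (6*x) dx, which multiplied by dy ∧ dz gives (6*x) dx ∧ dy ∧ dz
Collecting like 3-forms: d(omega) = (6*x + 2*z) dx ∧ dy ∧ dz.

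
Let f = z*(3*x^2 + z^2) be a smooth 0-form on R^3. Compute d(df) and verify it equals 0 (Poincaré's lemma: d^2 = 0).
d(df) = 0

Step 1: df = sum_i (∂f/∂x_i) dx_i = (6*x*z) dx + (0) dy + (3*x^2 + 3*z^2) dz.
Step 2: Apply d again. Using the 1-form formula, the coefficient of dx ∧ dy in d(df) is ∂^2 f/∂x ∂y - ∂^2 f/∂y ∂x = (0) - (0) = 0 (equality of mixed partials for smooth f).
Similarly for dx ∧ dz and dy ∧ dz — all coefficients vanish. So d(df) = 0.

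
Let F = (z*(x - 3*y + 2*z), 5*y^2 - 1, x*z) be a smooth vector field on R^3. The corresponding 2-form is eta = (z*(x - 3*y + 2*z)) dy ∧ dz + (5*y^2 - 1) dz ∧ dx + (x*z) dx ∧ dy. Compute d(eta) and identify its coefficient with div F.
d(eta) = (x + 10*y + z) dx ∧ dy ∧ dz; div F = x + 10*y + z

For a 2-form in R^3 of the form above, applying d gives a 3-form with coefficient ∂P/∂x + ∂Q/∂y + ∂R/∂z:
  ∂P/∂x = z
  ∂Q/∂y = 10*y
  ∂R/∂z = x
Sum = x + 10*y + z, which is exactly div F.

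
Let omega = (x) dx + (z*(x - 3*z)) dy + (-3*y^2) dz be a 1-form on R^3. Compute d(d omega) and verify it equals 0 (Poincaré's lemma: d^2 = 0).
d(d omega) = 0

Step 1: d omega = sum_{i<j} (∂f_j/∂x_i - ∂f_i/∂x_j) dx_i ∧ dx_j:
  coeff of dx ∧ dy: z
  coeff of dx ∧ dz: 0
  coeff of dy ∧ dz: -x - 6*y + 6*z
Step 2: Apply d again to each 2-form coefficient. The only possible 3-form in R^3 is dx ∧ dy ∧ dz, with coefficient
  ∂(coeff of dy∧dz)/∂x - ∂(coeff of dx∧dz)/∂y + ∂(coeff of dx∧dy)/∂z
  = ∂/∂x (-x - 6*y + 6*z) - ∂/∂y (0) + ∂/∂z (z).
Each of these terms simplifies to sums of mixed partials that cancel in pairs. The result is 0 (by equality of mixed partials for smooth functions — Schwarz / Clairaut).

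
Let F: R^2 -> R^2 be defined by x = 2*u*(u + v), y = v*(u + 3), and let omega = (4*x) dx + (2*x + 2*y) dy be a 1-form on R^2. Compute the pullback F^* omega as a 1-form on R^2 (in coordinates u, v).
F^* omega = (32*u^3 + 52*u^2*v + 22*u*v^2 + 6*v^2) du + (20*u^3 + 22*u^2*v + 12*u^2 + 24*u*v + 18*v) dv

Using F^*(f dg) = (f ∘ F) d(g ∘ F), substitute each coordinate x_i by F_i(u, v) in f_i, and replace dx_i by d F_i = (∂F_i/∂u) du + (∂F_i/∂v) dv.
  For the x component: f_1(F) = 8*u*(u + v); d F_1 = (4*u + 2*v) du + (2*u) dv
  For the y component: f_2(F) = 4*u^2 + 6*u*v + 6*v; d F_2 = (v) du + (u + 3) dv
Combining and collecting du, dv coefficients:
  coeff of du: 32*u^3 + 52*u^2*v + 22*u*v^2 + 6*v^2
  coeff of dv: 20*u^3 + 22*u^2*v + 12*u^2 + 24*u*v + 18*v
F^* omega = (32*u^3 + 52*u^2*v + 22*u*v^2 + 6*v^2) du + (20*u^3 + 22*u^2*v + 12*u^2 + 24*u*v + 18*v) dv.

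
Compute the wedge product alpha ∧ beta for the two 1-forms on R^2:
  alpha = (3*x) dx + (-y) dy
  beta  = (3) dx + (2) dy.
alpha ∧ beta = (6*x + 3*y) dx ∧ dy

Distribute the wedge, using dx_i ∧ dx_j = -dx_j ∧ dx_i and dx_i ∧ dx_i = 0. For each pair (i, j) with i < j, the coefficient of dx_i ∧ dx_j in alpha ∧ beta is (alpha_i * beta_j - alpha_j * beta_i). Collecting: alpha ∧ beta = (6*x + 3*y) dx ∧ dy.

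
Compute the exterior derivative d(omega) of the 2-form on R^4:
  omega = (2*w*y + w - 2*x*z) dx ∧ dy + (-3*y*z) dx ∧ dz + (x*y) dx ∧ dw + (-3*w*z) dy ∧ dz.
d(omega) = (-2*x + 3*z) dx ∧ dy ∧ dz + (-x + 2*y + 1) dx ∧ dy ∧ dw + (-3*z) dy ∧ dz ∧ dw

For a 2-form omega = sum_{i<j} g_{ij} dx_i ∧ dx_j, the exterior derivative is
  d(omega) = sum_{i<j} d(g_{ij}) ∧ dx_i ∧ dx_j = sum_{i<j, k} (∂g_{ij}/∂x_k) dx_k ∧ dx_i ∧ dx_j.
Expand each term, using dx_k ∧ dx_i ∧ dx_j = sgn(permutation) dx_{(a)} ∧ dx_{(b)} ∧ dx_{(c)} with (a < b < c) sorted:
  d(2*w*y + w - 2*x*z) includes (∂/∂z)(2*w*y + w - 2*x*z) dz = (-2*x) dz, which multiplied by dx ∧ dy gives (-2*x) dx ∧ dy ∧ dz
  d(2*w*y + w - 2*x*z) includes (∂/∂w)(2*w*y + w - 2*x*z) dw = (2*y + 1) dw, which multiplied by dx ∧ dy gives (2*y + 1) dx ∧ dy ∧ dw
  d(-3*y*z) includes (∂/∂y)(-3*y*z) dy = (-3*z) dy, which multiplied by dx ∧ dz gives (3*z) dx ∧ dy ∧ dz
  d(x*y) includes (∂/∂y)(x*y) dy = (x) dy, which multiplied by dx ∧ dw gives (-x) dx ∧ dy ∧ dw
  d(-3*w*z) includes (∂/∂w)(-3*w*z) dw = (-3*z) dw, which multiplied by dy ∧ dz gives (-3*z) dy ∧ dz ∧ dw
Collecting like 3-forms: d(omega) = (-2*x + 3*z) dx ∧ dy ∧ dz + (-x + 2*y + 1) dx ∧ dy ∧ dw + (-3*z) dy ∧ dz ∧ dw.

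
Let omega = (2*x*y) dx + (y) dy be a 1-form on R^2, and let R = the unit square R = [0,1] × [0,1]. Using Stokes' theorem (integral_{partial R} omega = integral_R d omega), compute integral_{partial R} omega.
integral_(partial R) omega = -1

Stokes: integral_partial_R omega = integral_R d omega with d omega = (∂Q/∂x - ∂P/∂y) dx ∧ dy.
  ∂Q/∂x = 0
  ∂P/∂y = 2*x
  integrand = ∂Q/∂x - ∂P/∂y = -2*x.
Integrating over R: integral_0^1 integral_0^1 (-2*x) dx dy = -1.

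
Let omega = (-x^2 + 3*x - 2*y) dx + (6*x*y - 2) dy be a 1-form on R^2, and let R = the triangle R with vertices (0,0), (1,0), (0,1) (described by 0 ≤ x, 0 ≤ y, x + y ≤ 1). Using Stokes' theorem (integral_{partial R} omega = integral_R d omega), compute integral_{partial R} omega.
integral_(partial R) omega = 2

Stokes: integral_partial_R omega = integral_R d omega with d omega = (∂Q/∂x - ∂P/∂y) dx ∧ dy.
  ∂Q/∂x = 6*y
  ∂P/∂y = -2
  integrand = ∂Q/∂x - ∂P/∂y = 6*y + 2.
Integrating over R: integral_0^1 integral_0^{1-x} (6*y + 2) dy dx = 2.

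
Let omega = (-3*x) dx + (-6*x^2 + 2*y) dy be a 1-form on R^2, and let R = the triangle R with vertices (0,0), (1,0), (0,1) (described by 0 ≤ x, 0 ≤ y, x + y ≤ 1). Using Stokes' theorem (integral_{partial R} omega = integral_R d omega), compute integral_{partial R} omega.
integral_(partial R) omega = -2

Stokes: integral_partial_R omega = integral_R d omega with d omega = (∂Q/∂x - ∂P/∂y) dx ∧ dy.
  ∂Q/∂x = -12*x
  ∂P/∂y = 0
  integrand = ∂Q/∂x - ∂P/∂y = -12*x.
Integrating over R: integral_0^1 integral_0^{1-x} (-12*x) dy dx = -2.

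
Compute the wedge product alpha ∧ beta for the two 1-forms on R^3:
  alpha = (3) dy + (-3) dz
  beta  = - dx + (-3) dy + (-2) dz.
alpha ∧ beta = (3) dx ∧ dy + (-15) dy ∧ dz + (-3) dx ∧ dz

Distribute the wedge, using dx_i ∧ dx_j = -dx_j ∧ dx_i and dx_i ∧ dx_i = 0. For each pair (i, j) with i < j, the coefficient of dx_i ∧ dx_j in alpha ∧ beta is (alpha_i * beta_j - alpha_j * beta_i). Collecting: alpha ∧ beta = (3) dx ∧ dy + (-15) dy ∧ dz + (-3) dx ∧ dz.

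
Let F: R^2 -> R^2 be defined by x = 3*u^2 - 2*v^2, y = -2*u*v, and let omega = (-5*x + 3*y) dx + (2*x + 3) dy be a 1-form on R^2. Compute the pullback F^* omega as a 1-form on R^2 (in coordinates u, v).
F^* omega = (-90*u^3 - 48*u^2*v + 60*u*v^2 + 8*v^3 - 6*v) du + (-12*u^3 + 60*u^2*v + 32*u*v^2 - 6*u - 40*v^3) dv

Using F^*(f dg) = (f ∘ F) d(g ∘ F), substitute each coordinate x_i by F_i(u, v) in f_i, and replace dx_i by d F_i = (∂F_i/∂u) du + (∂F_i/∂v) dv.
  For the x component: f_1(F) = -15*u^2 - 6*u*v + 10*v^2; d F_1 = (6*u) du + (-4*v) dv
  For the y component: f_2(F) = 6*u^2 - 4*v^2 + 3; d F_2 = (-2*v) du + (-2*u) dv
Combining and collecting du, dv coefficients:
  coeff of du: -90*u^3 - 48*u^2*v + 60*u*v^2 + 8*v^3 - 6*v
  coeff of dv: -12*u^3 + 60*u^2*v + 32*u*v^2 - 6*u - 40*v^3
F^* omega = (-90*u^3 - 48*u^2*v + 60*u*v^2 + 8*v^3 - 6*v) du + (-12*u^3 + 60*u^2*v + 32*u*v^2 - 6*u - 40*v^3) dv.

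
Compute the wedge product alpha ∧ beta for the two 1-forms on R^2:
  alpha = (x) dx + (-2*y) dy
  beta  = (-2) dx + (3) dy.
alpha ∧ beta = (3*x - 4*y) dx ∧ dy

Distribute the wedge, using dx_i ∧ dx_j = -dx_j ∧ dx_i and dx_i ∧ dx_i = 0. For each pair (i, j) with i < j, the coefficient of dx_i ∧ dx_j in alpha ∧ beta is (alpha_i * beta_j - alpha_j * beta_i). Collecting: alpha ∧ beta = (3*x - 4*y) dx ∧ dy.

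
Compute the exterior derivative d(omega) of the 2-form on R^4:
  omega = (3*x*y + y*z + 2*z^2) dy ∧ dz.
d(omega) = (3*y) dx ∧ dy ∧ dz

For a 2-form omega = sum_{i<j} g_{ij} dx_i ∧ dx_j, the exterior derivative is
  d(omega) = sum_{i<j} d(g_{ij}) ∧ dx_i ∧ dx_j = sum_{i<j, k} (∂g_{ij}/∂x_k) dx_k ∧ dx_i ∧ dx_j.
Expand each term, using dx_k ∧ dx_i ∧ dx_j = sgn(permutation) dx_{(a)} ∧ dx_{(b)} ∧ dx_{(c)} with (a < b < c) sorted:
  d(3*x*y + y*z + 2*z^2) includes (∂/∂x)(3*x*y + y*z + 2*z^2) dx = (3*y) dx, which multiplied by dy ∧ dz gives (3*y) dx ∧ dy ∧ dz
Collecting like 3-forms: d(omega) = (3*y) dx ∧ dy ∧ dz.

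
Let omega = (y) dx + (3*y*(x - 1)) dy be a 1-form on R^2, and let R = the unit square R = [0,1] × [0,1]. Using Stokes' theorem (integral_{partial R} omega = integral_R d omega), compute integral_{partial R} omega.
integral_(partial R) omega = 1/2

Stokes: integral_partial_R omega = integral_R d omega with d omega = (∂Q/∂x - ∂P/∂y) dx ∧ dy.
  ∂Q/∂x = 3*y
  ∂P/∂y = 1
  integrand = ∂Q/∂x - ∂P/∂y = 3*y - 1.
Integrating over R: integral_0^1 integral_0^1 (3*y - 1) dx dy = 1/2.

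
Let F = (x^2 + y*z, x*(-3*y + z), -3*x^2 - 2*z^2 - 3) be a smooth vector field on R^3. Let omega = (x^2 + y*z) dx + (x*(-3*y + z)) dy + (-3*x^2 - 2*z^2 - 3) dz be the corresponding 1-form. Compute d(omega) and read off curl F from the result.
d(omega) = (-x) dy ∧ dz + (6*x + y) dz ∧ dx + (-3*y) dx ∧ dy; curl F = (-x, 6*x + y, -3*y)

d omega = sum_{i<j} (∂f_j/∂x_i - ∂f_i/∂x_j) dx_i ∧ dx_j. Under the identification (dy ∧ dz, dz ∧ dx, dx ∧ dy) ↔ (e_x, e_y, e_z), the coefficients are exactly the components of curl F. Compute:
  ∂R/∂y - ∂Q/∂z = (0) - (x) = -x
  ∂P/∂z - ∂R/∂x = (y) - (-6*x) = 6*x + y
  ∂Q/∂x - ∂P/∂y = (-3*y + z) - (z) = -3*y.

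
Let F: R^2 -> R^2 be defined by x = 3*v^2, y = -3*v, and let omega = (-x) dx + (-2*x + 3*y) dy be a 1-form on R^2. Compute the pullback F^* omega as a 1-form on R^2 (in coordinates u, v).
F^* omega = (9*v*(-2*v^2 + 2*v + 3)) dv

Using F^*(f dg) = (f ∘ F) d(g ∘ F), substitute each coordinate x_i by F_i(u, v) in f_i, and replace dx_i by d F_i = (∂F_i/∂u) du + (∂F_i/∂v) dv.
  For the x component: f_1(F) = -3*v^2; d F_1 = (0) du + (6*v) dv
  For the y component: f_2(F) = 3*v*(-2*v - 3); d F_2 = (0) du + (-3) dv
Combining and collecting du, dv coefficients:
  coeff of du: 0
  coeff of dv: 9*v*(-2*v^2 + 2*v + 3)
F^* omega = (9*v*(-2*v^2 + 2*v + 3)) dv.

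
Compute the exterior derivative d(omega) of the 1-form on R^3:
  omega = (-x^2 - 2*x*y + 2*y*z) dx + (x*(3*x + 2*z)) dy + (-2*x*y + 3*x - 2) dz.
d(omega) = (8*x) dx ∧ dy + (3 - 4*y) dx ∧ dz + (-4*x) dy ∧ dz

For a 1-form omega = sum_i f_i dx_i, the exterior derivative is
  d(omega) = sum_{i < j} (∂f_j/∂x_i - ∂f_i/∂x_j) dx_i ∧ dx_j.
  coefficient of dx ∧ dy: ∂f_2/∂x - ∂f_1/∂y = ∂(x*(3*x + 2*z))/∂x - ∂(-x^2 - 2*x*y + 2*y*z)/∂y = 8*x
  coefficient of dx ∧ dz: ∂f_3/∂x - ∂f_1/∂z = ∂(-2*x*y + 3*x - 2)/∂x - ∂(-x^2 - 2*x*y + 2*y*z)/∂z = 3 - 4*y
  coefficient of dy ∧ dz: ∂f_3/∂y - ∂f_2/∂z = ∂(-2*x*y + 3*x - 2)/∂y - ∂(x*(3*x + 2*z))/∂z = -4*x
Assembling: d(omega) = (8*x) dx ∧ dy + (3 - 4*y) dx ∧ dz + (-4*x) dy ∧ dz.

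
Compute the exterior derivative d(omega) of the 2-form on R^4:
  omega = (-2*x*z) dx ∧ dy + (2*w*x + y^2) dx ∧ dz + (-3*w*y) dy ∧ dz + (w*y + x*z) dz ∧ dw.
d(omega) = (-2*x - 2*y) dx ∧ dy ∧ dz + (2*x + z) dx ∧ dz ∧ dw + (w - 3*y) dy ∧ dz ∧ dw

For a 2-form omega = sum_{i<j} g_{ij} dx_i ∧ dx_j, the exterior derivative is
  d(omega) = sum_{i<j} d(g_{ij}) ∧ dx_i ∧ dx_j = sum_{i<j, k} (∂g_{ij}/∂x_k) dx_k ∧ dx_i ∧ dx_j.
Expand each term, using dx_k ∧ dx_i ∧ dx_j = sgn(permutation) dx_{(a)} ∧ dx_{(b)} ∧ dx_{(c)} with (a < b < c) sorted:
  d(-2*x*z) includes (∂/∂z)(-2*x*z) dz = (-2*x) dz, which multiplied by dx ∧ dy gives (-2*x) dx ∧ dy ∧ dz
  d(2*w*x + y^2) includes (∂/∂y)(2*w*x + y^2) dy = (2*y) dy, which multiplied by dx ∧ dz gives (-2*y) dx ∧ dy ∧ dz
  d(2*w*x + y^2) includes (∂/∂w)(2*w*x + y^2) dw = (2*x) dw, which multiplied by dx ∧ dz gives (2*x) dx ∧ dz ∧ dw
  d(-3*w*y) includes (∂/∂w)(-3*w*y) dw = (-3*y) dw, which multiplied by dy ∧ dz gives (-3*y) dy ∧ dz ∧ dw
  d(w*y + x*z) includes (∂/∂x)(w*y + x*z) dx = (z) dx, which multiplied by dz ∧ dw gives (z) dx ∧ dz ∧ dw
  d(w*y + x*z) includes (∂/∂y)(w*y + x*z) dy = (w) dy, which multiplied by dz ∧ dw gives (w) dy ∧ dz ∧ dw
Collecting like 3-forms: d(omega) = (-2*x - 2*y) dx ∧ dy ∧ dz + (2*x + z) dx ∧ dz ∧ dw + (w - 3*y) dy ∧ dz ∧ dw.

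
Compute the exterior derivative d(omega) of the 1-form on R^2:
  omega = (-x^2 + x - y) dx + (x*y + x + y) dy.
d(omega) = (y + 2) dx ∧ dy

For a 1-form omega = sum_i f_i dx_i, the exterior derivative is
  d(omega) = sum_{i < j} (∂f_j/∂x_i - ∂f_i/∂x_j) dx_i ∧ dx_j.
  coefficient of dx ∧ dy: ∂f_2/∂x - ∂f_1/∂y = ∂(x*y + x + y)/∂x - ∂(-x^2 + x - y)/∂y = y + 2
Assembling: d(omega) = (y + 2) dx ∧ dy.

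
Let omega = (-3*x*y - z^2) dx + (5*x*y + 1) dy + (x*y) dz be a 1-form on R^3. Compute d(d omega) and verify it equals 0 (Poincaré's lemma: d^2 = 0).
d(d omega) = 0

Step 1: d omega = sum_{i<j} (∂f_j/∂x_i - ∂f_i/∂x_j) dx_i ∧ dx_j:
  coeff of dx ∧ dy: 3*x + 5*y
  coeff of dx ∧ dz: y + 2*z
  coeff of dy ∧ dz: x
Step 2: Apply d again to each 2-form coefficient. The only possible 3-form in R^3 is dx ∧ dy ∧ dz, with coefficient
  ∂(coeff of dy∧dz)/∂x - ∂(coeff of dx∧dz)/∂y + ∂(coeff of dx∧dy)/∂z
  = ∂/∂x (x) - ∂/∂y (y + 2*z) + ∂/∂z (3*x + 5*y).
Each of these terms simplifies to sums of mixed partials that cancel in pairs. The result is 0 (by equality of mixed partials for smooth functions — Schwarz / Clairaut).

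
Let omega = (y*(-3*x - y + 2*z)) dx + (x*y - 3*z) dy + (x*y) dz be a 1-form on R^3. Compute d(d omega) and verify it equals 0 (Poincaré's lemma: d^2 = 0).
d(d omega) = 0

Step 1: d omega = sum_{i<j} (∂f_j/∂x_i - ∂f_i/∂x_j) dx_i ∧ dx_j:
  coeff of dx ∧ dy: 3*x + 3*y - 2*z
  coeff of dx ∧ dz: -y
  coeff of dy ∧ dz: x + 3
Step 2: Apply d again to each 2-form coefficient. The only possible 3-form in R^3 is dx ∧ dy ∧ dz, with coefficient
  ∂(coeff of dy∧dz)/∂x - ∂(coeff of dx∧dz)/∂y + ∂(coeff of dx∧dy)/∂z
  = ∂/∂x (x + 3) - ∂/∂y (-y) + ∂/∂z (3*x + 3*y - 2*z).
Each of these terms simplifies to sums of mixed partials that cancel in pairs. The result is 0 (by equality of mixed partials for smooth functions — Schwarz / Clairaut).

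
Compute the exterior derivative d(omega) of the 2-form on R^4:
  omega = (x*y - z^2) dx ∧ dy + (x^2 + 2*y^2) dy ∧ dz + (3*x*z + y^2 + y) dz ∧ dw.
d(omega) = (2*x - 2*z) dx ∧ dy ∧ dz + (3*z) dx ∧ dz ∧ dw + (2*y + 1) dy ∧ dz ∧ dw

For a 2-form omega = sum_{i<j} g_{ij} dx_i ∧ dx_j, the exterior derivative is
  d(omega) = sum_{i<j} d(g_{ij}) ∧ dx_i ∧ dx_j = sum_{i<j, k} (∂g_{ij}/∂x_k) dx_k ∧ dx_i ∧ dx_j.
Expand each term, using dx_k ∧ dx_i ∧ dx_j = sgn(permutation) dx_{(a)} ∧ dx_{(b)} ∧ dx_{(c)} with (a < b < c) sorted:
  d(x*y - z^2) includes (∂/∂z)(x*y - z^2) dz = (-2*z) dz, which multiplied by dx ∧ dy gives (-2*z) dx ∧ dy ∧ dz
  d(x^2 + 2*y^2) includes (∂/∂x)(x^2 + 2*y^2) dx = (2*x) dx, which multiplied by dy ∧ dz gives (2*x) dx ∧ dy ∧ dz
  d(3*x*z + y^2 + y) includes (∂/∂x)(3*x*z + y^2 + y) dx = (3*z) dx, which multiplied by dz ∧ dw gives (3*z) dx ∧ dz ∧ dw
  d(3*x*z + y^2 + y) includes (∂/∂y)(3*x*z + y^2 + y) dy = (2*y + 1) dy, which multiplied by dz ∧ dw gives (2*y + 1) dy ∧ dz ∧ dw
Collecting like 3-forms: d(omega) = (2*x - 2*z) dx ∧ dy ∧ dz + (3*z) dx ∧ dz ∧ dw + (2*y + 1) dy ∧ dz ∧ dw.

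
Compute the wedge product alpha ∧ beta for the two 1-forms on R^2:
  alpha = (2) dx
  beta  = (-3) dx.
alpha ∧ beta = 0

Distribute the wedge, using dx_i ∧ dx_j = -dx_j ∧ dx_i and dx_i ∧ dx_i = 0. For each pair (i, j) with i < j, the coefficient of dx_i ∧ dx_j in alpha ∧ beta is (alpha_i * beta_j - alpha_j * beta_i). Collecting: alpha ∧ beta = 0.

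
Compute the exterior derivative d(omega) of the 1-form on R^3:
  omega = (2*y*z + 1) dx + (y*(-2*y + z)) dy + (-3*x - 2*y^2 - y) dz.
d(omega) = (-2*z) dx ∧ dy + (-2*y - 3) dx ∧ dz + (-5*y - 1) dy ∧ dz

For a 1-form omega = sum_i f_i dx_i, the exterior derivative is
  d(omega) = sum_{i < j} (∂f_j/∂x_i - ∂f_i/∂x_j) dx_i ∧ dx_j.
  coefficient of dx ∧ dy: ∂f_2/∂x - ∂f_1/∂y = ∂(y*(-2*y + z))/∂x - ∂(2*y*z + 1)/∂y = -2*z
  coefficient of dx ∧ dz: ∂f_3/∂x - ∂f_1/∂z = ∂(-3*x - 2*y^2 - y)/∂x - ∂(2*y*z + 1)/∂z = -2*y - 3
  coefficient of dy ∧ dz: ∂f_3/∂y - ∂f_2/∂z = ∂(-3*x - 2*y^2 - y)/∂y - ∂(y*(-2*y + z))/∂z = -5*y - 1
Assembling: d(omega) = (-2*z) dx ∧ dy + (-2*y - 3) dx ∧ dz + (-5*y - 1) dy ∧ dz.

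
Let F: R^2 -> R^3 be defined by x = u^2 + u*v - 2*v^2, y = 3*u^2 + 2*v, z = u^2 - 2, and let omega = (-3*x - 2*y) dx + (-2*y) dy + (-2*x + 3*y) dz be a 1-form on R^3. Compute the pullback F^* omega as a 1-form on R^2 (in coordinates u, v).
F^* omega = (-40*u^3 - 19*u^2*v + 17*u*v^2 - 20*u*v + 6*v^3 - 4*v^2) du + (-9*u^3 + 33*u^2*v - 12*u^2 + 18*u*v^2 - 4*u*v - 24*v^3 + 16*v^2 - 8*v) dv

Using F^*(f dg) = (f ∘ F) d(g ∘ F), substitute each coordinate x_i by F_i(u, v) in f_i, and replace dx_i by d F_i = (∂F_i/∂u) du + (∂F_i/∂v) dv.
  For the x component: f_1(F) = -9*u^2 - 3*u*v + 6*v^2 - 4*v; d F_1 = (2*u + v) du + (u - 4*v) dv
  For the y component: f_2(F) = -6*u^2 - 4*v; d F_2 = (6*u) du + (2) dv
  For the z component: f_3(F) = 7*u^2 - 2*u*v + 4*v^2 + 6*v; d F_3 = (2*u) du + (0) dv
Combining and collecting du, dv coefficients:
  coeff of du: -40*u^3 - 19*u^2*v + 17*u*v^2 - 20*u*v + 6*v^3 - 4*v^2
  coeff of dv: -9*u^3 + 33*u^2*v - 12*u^2 + 18*u*v^2 - 4*u*v - 24*v^3 + 16*v^2 - 8*v
F^* omega = (-40*u^3 - 19*u^2*v + 17*u*v^2 - 20*u*v + 6*v^3 - 4*v^2) du + (-9*u^3 + 33*u^2*v - 12*u^2 + 18*u*v^2 - 4*u*v - 24*v^3 + 16*v^2 - 8*v) dv.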